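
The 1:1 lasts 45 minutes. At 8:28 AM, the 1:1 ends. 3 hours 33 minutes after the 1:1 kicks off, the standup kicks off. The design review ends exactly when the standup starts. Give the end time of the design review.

The 1:1 starts at 8:28 AM − 45 min = 7:43 AM.
The standup starts at 7:43 AM + 213 min = 11:16 AM.
So the design review ends at 11:16 AM.

11:16 AM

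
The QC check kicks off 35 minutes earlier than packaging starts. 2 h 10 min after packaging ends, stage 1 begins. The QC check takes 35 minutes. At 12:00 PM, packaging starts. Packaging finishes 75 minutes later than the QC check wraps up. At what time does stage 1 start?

3:25 PM

The QC check starts at 12:00 PM − 35 min = 11:25 AM.
The QC check ends at 11:25 AM + 35 min = 12:00 PM.
Packaging ends at 12:00 PM + 75 min = 1:15 PM.
Stage 1 starts at 1:15 PM + 130 min = 3:25 PM.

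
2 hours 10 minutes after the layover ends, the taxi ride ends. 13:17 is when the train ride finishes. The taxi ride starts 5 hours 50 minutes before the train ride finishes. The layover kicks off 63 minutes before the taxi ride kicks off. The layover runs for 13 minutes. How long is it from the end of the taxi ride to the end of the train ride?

The taxi ride starts at 13:17 − 350 min = 07:27.
The layover starts at 07:27 − 63 min = 06:24.
The layover ends at 06:24 + 13 min = 06:37.
The taxi ride ends at 06:37 + 130 min = 08:47.
From 08:47 to 13:17 is 4.5 hours.

4.5 hours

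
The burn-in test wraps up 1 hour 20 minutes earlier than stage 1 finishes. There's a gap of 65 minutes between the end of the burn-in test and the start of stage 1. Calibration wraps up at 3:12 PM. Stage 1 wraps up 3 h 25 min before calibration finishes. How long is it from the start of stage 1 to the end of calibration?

3 hours 40 minutes

Stage 1 ends at 3:12 PM − 205 min = 11:47 AM.
The burn-in test ends at 11:47 AM − 80 min = 10:27 AM.
Stage 1 starts at 10:27 AM + 65 min = 11:32 AM.
From 11:32 AM to 3:12 PM is 3 hours 40 minutes.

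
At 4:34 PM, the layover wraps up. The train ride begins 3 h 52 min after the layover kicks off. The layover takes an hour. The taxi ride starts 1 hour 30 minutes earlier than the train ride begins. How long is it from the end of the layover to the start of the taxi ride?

The layover starts at 4:34 PM − 60 min = 3:34 PM.
The train ride starts at 3:34 PM + 232 min = 7:26 PM.
The taxi ride starts at 7:26 PM − 90 min = 5:56 PM.
From 4:34 PM to 5:56 PM is 1 hour 22 minutes.

1 hour 22 minutes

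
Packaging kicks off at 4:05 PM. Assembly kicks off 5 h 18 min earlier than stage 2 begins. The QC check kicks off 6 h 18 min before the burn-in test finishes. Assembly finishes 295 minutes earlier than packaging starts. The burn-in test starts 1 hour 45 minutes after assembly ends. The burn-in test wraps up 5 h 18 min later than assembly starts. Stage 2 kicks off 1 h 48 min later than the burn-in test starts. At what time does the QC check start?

8:25 AM

Assembly ends at 4:05 PM − 295 min = 11:10 AM.
The burn-in test starts at 11:10 AM + 105 min = 12:55 PM.
Stage 2 starts at 12:55 PM + 108 min = 2:43 PM.
Assembly starts at 2:43 PM − 318 min = 9:25 AM.
The burn-in test ends at 9:25 AM + 318 min = 2:43 PM.
The QC check starts at 2:43 PM − 378 min = 8:25 AM.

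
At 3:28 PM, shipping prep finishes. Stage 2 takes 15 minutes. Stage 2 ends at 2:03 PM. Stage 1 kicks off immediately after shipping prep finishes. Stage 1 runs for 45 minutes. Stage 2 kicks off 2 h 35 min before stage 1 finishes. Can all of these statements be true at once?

No

Stage 1 starts at 3:28 PM.
Stage 1 ends at 3:28 PM + 45 min = 4:13 PM.
Stage 2 starts at 4:13 PM − 155 min = 1:38 PM.
Stage 2 ends at 1:38 PM + 15 min = 1:53 PM.
But stage 2 is also said to end at 2:03 PM — a 10-minute conflict.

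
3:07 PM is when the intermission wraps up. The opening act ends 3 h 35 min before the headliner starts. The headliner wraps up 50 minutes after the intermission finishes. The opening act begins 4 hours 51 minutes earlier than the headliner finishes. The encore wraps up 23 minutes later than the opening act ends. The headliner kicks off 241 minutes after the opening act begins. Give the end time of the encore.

11:55 AM

The headliner ends at 3:07 PM + 50 min = 3:57 PM.
The opening act starts at 3:57 PM − 291 min = 11:06 AM.
The headliner starts at 11:06 AM + 241 min = 3:07 PM.
The opening act ends at 3:07 PM − 215 min = 11:32 AM.
The encore ends at 11:32 AM + 23 min = 11:55 AM.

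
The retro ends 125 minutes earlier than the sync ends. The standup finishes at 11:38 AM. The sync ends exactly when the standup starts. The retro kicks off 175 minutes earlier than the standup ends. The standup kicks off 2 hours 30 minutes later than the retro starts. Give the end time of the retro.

The retro starts at 11:38 AM − 175 min = 8:43 AM.
The standup starts at 8:43 AM + 150 min = 11:13 AM.
So the sync ends at 11:13 AM.
The retro ends at 11:13 AM − 125 min = 9:08 AM.

9:08 AM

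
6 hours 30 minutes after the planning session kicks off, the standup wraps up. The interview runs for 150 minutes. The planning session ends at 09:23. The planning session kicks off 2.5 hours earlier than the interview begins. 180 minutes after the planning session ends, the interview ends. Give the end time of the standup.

13:53

The interview ends at 09:23 + 180 min = 12:23.
The interview starts at 12:23 − 150 min = 09:53.
The planning session starts at 09:53 − 150 min = 07:23.
The standup ends at 07:23 + 390 min = 13:53.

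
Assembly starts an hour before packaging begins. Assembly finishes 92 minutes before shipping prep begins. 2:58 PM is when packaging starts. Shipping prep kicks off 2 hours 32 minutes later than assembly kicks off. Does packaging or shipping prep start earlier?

Assembly starts at 2:58 PM − 60 min = 1:58 PM.
Shipping prep starts at 1:58 PM + 152 min = 4:30 PM.
Packaging starts at 2:58 PM and shipping prep starts at 4:30 PM, so packaging is first.

packaging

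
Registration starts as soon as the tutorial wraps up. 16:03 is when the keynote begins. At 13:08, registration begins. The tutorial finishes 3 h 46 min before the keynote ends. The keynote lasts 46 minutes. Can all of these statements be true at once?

No

The keynote ends at 16:03 + 46 min = 16:49.
The tutorial ends at 16:49 − 226 min = 13:03.
So registration starts at 13:03.
But registration is also said to start at 13:08 — a 5-minute conflict.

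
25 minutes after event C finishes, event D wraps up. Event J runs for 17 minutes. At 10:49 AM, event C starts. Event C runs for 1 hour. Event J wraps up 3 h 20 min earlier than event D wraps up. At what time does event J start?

8:37 AM

Event C ends at 10:49 AM + 60 min = 11:49 AM.
Event D ends at 11:49 AM + 25 min = 12:14 PM.
Event J ends at 12:14 PM − 200 min = 8:54 AM.
Event J starts at 8:54 AM − 17 min = 8:37 AM.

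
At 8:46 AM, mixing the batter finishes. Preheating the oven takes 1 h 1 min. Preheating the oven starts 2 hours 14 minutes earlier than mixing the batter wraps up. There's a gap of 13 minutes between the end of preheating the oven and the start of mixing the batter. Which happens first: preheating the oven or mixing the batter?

Preheating the oven starts at 8:46 AM − 134 min = 6:32 AM.
Preheating the oven ends at 6:32 AM + 61 min = 7:33 AM.
Mixing the batter starts at 7:33 AM + 13 min = 7:46 AM.
Preheating the oven starts at 6:32 AM and mixing the batter starts at 7:46 AM, so preheating the oven is first.

preheating the oven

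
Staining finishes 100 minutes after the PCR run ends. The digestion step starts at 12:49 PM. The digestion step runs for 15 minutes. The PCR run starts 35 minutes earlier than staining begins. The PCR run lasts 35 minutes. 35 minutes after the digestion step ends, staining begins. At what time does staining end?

3:19 PM

The digestion step ends at 12:49 PM + 15 min = 1:04 PM.
Staining starts at 1:04 PM + 35 min = 1:39 PM.
The PCR run starts at 1:39 PM − 35 min = 1:04 PM.
The PCR run ends at 1:04 PM + 35 min = 1:39 PM.
Staining ends at 1:39 PM + 100 min = 3:19 PM.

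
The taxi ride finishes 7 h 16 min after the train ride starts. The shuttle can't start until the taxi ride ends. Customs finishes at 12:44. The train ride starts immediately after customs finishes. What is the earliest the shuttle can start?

20:00

The train ride starts at 12:44.
The taxi ride ends at 12:44 + 436 min = 20:00.
The shuttle is bounded by the taxi ride, so the earliest it can start is 20:00.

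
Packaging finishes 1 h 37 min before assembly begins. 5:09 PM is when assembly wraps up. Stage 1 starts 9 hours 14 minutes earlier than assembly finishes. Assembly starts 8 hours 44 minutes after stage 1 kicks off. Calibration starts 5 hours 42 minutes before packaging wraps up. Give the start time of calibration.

9:20 AM

Stage 1 starts at 5:09 PM − 554 min = 7:55 AM.
Assembly starts at 7:55 AM + 524 min = 4:39 PM.
Packaging ends at 4:39 PM − 97 min = 3:02 PM.
Calibration starts at 3:02 PM − 342 min = 9:20 AM.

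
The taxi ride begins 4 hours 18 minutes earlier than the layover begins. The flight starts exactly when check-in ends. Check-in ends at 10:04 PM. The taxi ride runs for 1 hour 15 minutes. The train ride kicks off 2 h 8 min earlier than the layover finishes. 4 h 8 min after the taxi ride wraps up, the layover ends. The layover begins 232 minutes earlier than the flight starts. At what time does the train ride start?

5:09 PM

The flight starts at 10:04 PM.
The layover starts at 10:04 PM − 232 min = 6:12 PM.
The taxi ride starts at 6:12 PM − 258 min = 1:54 PM.
The taxi ride ends at 1:54 PM + 75 min = 3:09 PM.
The layover ends at 3:09 PM + 248 min = 7:17 PM.
The train ride starts at 7:17 PM − 128 min = 5:09 PM.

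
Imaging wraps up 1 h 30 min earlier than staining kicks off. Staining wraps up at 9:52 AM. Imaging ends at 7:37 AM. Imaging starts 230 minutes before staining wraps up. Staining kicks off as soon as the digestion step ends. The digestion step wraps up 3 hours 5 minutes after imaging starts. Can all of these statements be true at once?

Yes

Imaging starts at 9:52 AM − 230 min = 6:02 AM.
The digestion step ends at 6:02 AM + 185 min = 9:07 AM.
So staining starts at 9:07 AM.
Imaging ends at 9:07 AM − 90 min = 7:37 AM.
That matches the stated 7:37 AM, so the schedule is consistent.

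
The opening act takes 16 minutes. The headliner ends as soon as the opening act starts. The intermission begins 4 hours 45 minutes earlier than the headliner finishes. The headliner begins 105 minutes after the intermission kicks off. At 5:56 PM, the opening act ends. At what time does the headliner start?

The opening act starts at 5:56 PM − 16 min = 5:40 PM.
So the headliner ends at 5:40 PM.
The intermission starts at 5:40 PM − 285 min = 12:55 PM.
The headliner starts at 12:55 PM + 105 min = 2:40 PM.

2:40 PM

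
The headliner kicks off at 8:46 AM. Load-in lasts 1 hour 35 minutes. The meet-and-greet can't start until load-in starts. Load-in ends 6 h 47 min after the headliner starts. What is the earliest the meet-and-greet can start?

Load-in ends at 8:46 AM + 407 min = 3:33 PM.
Load-in starts at 3:33 PM − 95 min = 1:58 PM.
The meet-and-greet is bounded by load-in, so the earliest it can start is 1:58 PM.

1:58 PM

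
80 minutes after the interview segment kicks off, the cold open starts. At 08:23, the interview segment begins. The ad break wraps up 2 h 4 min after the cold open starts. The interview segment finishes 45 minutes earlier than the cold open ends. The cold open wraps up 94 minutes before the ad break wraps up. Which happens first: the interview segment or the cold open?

the interview segment

The cold open starts at 08:23 + 80 min = 09:43.
The interview segment starts at 08:23 and the cold open starts at 09:43, so the interview segment is first.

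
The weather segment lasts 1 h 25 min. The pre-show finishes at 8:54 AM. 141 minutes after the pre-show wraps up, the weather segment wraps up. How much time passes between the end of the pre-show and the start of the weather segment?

56 minutes

The weather segment ends at 8:54 AM + 141 min = 11:15 AM.
The weather segment starts at 11:15 AM − 85 min = 9:50 AM.
From 8:54 AM to 9:50 AM is 56 minutes.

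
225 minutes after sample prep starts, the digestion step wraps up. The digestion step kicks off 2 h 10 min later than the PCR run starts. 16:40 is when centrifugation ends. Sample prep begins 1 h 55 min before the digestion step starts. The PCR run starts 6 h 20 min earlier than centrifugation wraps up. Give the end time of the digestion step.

14:20

The PCR run starts at 16:40 − 380 min = 10:20.
The digestion step starts at 10:20 + 130 min = 12:30.
Sample prep starts at 12:30 − 115 min = 10:35.
The digestion step ends at 10:35 + 225 min = 14:20.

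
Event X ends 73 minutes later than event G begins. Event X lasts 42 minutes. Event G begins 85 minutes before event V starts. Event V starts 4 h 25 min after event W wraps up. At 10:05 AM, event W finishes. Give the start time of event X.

Event V starts at 10:05 AM + 265 min = 2:30 PM.
Event G starts at 2:30 PM − 85 min = 1:05 PM.
Event X ends at 1:05 PM + 73 min = 2:18 PM.
Event X starts at 2:18 PM − 42 min = 1:36 PM.

1:36 PM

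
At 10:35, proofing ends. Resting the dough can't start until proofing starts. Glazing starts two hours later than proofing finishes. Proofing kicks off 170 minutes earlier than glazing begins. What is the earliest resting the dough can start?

09:45

Glazing starts at 10:35 + 120 min = 12:35.
Proofing starts at 12:35 − 170 min = 09:45.
Resting the dough is bounded by proofing, so the earliest it can start is 09:45.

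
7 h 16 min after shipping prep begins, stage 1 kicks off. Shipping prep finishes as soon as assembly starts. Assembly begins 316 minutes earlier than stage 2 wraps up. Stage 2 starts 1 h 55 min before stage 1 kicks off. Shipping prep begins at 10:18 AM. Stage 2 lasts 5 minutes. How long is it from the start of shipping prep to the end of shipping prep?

10 minutes

Stage 1 starts at 10:18 AM + 436 min = 5:34 PM.
Stage 2 starts at 5:34 PM − 115 min = 3:39 PM.
Stage 2 ends at 3:39 PM + 5 min = 3:44 PM.
Assembly starts at 3:44 PM − 316 min = 10:28 AM.
So shipping prep ends at 10:28 AM.
From 10:18 AM to 10:28 AM is 10 minutes.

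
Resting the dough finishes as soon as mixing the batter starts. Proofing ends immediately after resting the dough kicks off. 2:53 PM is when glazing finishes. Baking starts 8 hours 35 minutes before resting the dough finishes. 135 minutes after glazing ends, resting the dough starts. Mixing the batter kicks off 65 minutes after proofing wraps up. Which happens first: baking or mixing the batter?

Resting the dough starts at 2:53 PM + 135 min = 5:08 PM.
So proofing ends at 5:08 PM.
Mixing the batter starts at 5:08 PM + 65 min = 6:13 PM.
So resting the dough ends at 6:13 PM.
Baking starts at 6:13 PM − 515 min = 9:38 AM.
Baking starts at 9:38 AM and mixing the batter starts at 6:13 PM, so baking is first.

baking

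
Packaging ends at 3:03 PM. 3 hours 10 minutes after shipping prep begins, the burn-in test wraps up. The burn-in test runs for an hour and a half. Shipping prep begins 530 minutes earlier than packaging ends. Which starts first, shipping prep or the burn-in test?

Shipping prep starts at 3:03 PM − 530 min = 6:13 AM.
The burn-in test ends at 6:13 AM + 190 min = 9:23 AM.
The burn-in test starts at 9:23 AM − 90 min = 7:53 AM.
Shipping prep starts at 6:13 AM and the burn-in test starts at 7:53 AM, so shipping prep is first.

shipping prep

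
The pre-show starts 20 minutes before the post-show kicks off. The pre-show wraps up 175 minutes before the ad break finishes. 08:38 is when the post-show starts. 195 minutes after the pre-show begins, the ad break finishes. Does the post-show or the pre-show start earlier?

The pre-show starts at 08:38 − 20 min = 08:18.
The post-show starts at 08:38 and the pre-show starts at 08:18, so the pre-show is first.

the pre-show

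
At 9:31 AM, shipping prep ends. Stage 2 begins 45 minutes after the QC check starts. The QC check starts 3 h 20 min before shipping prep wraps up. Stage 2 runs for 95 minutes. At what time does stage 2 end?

The QC check starts at 9:31 AM − 200 min = 6:11 AM.
Stage 2 starts at 6:11 AM + 45 min = 6:56 AM.
Stage 2 ends at 6:56 AM + 95 min = 8:31 AM.

8:31 AM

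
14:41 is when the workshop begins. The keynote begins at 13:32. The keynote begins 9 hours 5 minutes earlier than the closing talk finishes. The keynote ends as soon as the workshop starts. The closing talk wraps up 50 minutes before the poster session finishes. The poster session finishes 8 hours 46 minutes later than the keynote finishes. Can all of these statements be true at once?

Yes

The keynote ends at 14:41.
The poster session ends at 14:41 + 526 min = 23:27.
The closing talk ends at 23:27 − 50 min = 22:37.
The keynote starts at 22:37 − 545 min = 13:32.
That matches the stated 13:32, so the schedule is consistent.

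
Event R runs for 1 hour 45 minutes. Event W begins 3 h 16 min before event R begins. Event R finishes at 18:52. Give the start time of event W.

13:51

Event R starts at 18:52 − 105 min = 17:07.
Event W starts at 17:07 − 196 min = 13:51.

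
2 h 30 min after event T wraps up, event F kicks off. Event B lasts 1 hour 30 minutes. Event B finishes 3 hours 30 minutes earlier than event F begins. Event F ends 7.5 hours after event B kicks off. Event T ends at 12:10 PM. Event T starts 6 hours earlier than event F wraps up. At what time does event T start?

11:10 AM

Event F starts at 12:10 PM + 150 min = 2:40 PM.
Event B ends at 2:40 PM − 210 min = 11:10 AM.
Event B starts at 11:10 AM − 90 min = 9:40 AM.
Event F ends at 9:40 AM + 450 min = 5:10 PM.
Event T starts at 5:10 PM − 360 min = 11:10 AM.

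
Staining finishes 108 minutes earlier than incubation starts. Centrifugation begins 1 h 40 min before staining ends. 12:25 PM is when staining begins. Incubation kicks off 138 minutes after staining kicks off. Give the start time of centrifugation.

11:15 AM

Incubation starts at 12:25 PM + 138 min = 2:43 PM.
Staining ends at 2:43 PM − 108 min = 12:55 PM.
Centrifugation starts at 12:55 PM − 100 min = 11:15 AM.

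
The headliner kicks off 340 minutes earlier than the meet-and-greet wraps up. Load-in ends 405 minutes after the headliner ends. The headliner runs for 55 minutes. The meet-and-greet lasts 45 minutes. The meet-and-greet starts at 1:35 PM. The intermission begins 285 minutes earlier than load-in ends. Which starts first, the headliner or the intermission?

The meet-and-greet ends at 1:35 PM + 45 min = 2:20 PM.
The headliner starts at 2:20 PM − 340 min = 8:40 AM.
The headliner ends at 8:40 AM + 55 min = 9:35 AM.
Load-in ends at 9:35 AM + 405 min = 4:20 PM.
The intermission starts at 4:20 PM − 285 min = 11:35 AM.
The headliner starts at 8:40 AM and the intermission starts at 11:35 AM, so the headliner is first.

the headliner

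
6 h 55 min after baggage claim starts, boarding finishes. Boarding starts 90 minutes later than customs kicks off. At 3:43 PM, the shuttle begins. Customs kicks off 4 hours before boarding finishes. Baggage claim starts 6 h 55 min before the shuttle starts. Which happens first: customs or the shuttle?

customs

Baggage claim starts at 3:43 PM − 415 min = 8:48 AM.
Boarding ends at 8:48 AM + 415 min = 3:43 PM.
Customs starts at 3:43 PM − 240 min = 11:43 AM.
Customs starts at 11:43 AM and the shuttle starts at 3:43 PM, so customs is first.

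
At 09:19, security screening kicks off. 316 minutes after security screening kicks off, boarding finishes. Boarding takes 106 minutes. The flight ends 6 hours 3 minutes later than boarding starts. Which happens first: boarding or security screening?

Boarding ends at 09:19 + 316 min = 14:35.
Boarding starts at 14:35 − 106 min = 12:49.
Boarding starts at 12:49 and security screening starts at 09:19, so security screening is first.

security screening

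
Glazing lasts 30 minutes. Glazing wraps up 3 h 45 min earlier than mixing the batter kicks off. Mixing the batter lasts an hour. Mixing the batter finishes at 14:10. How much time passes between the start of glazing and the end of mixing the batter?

315 minutes

Mixing the batter starts at 14:10 − 60 min = 13:10.
Glazing ends at 13:10 − 225 min = 09:25.
Glazing starts at 09:25 − 30 min = 08:55.
From 08:55 to 14:10 is 315 minutes.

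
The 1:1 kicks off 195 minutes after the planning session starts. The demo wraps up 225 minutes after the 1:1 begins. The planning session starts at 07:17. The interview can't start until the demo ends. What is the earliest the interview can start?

14:17

The 1:1 starts at 07:17 + 195 min = 10:32.
The demo ends at 10:32 + 225 min = 14:17.
The interview is bounded by the demo, so the earliest it can start is 14:17.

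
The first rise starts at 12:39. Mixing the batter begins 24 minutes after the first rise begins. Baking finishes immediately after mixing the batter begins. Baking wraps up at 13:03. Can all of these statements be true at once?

Yes

Mixing the batter starts at 12:39 + 24 min = 13:03.
So baking ends at 13:03.
That matches the stated 13:03, so the schedule is consistent.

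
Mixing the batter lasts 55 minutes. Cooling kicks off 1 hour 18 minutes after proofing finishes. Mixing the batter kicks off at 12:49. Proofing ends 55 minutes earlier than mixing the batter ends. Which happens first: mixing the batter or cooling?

mixing the batter

Mixing the batter ends at 12:49 + 55 min = 13:44.
Proofing ends at 13:44 − 55 min = 12:49.
Cooling starts at 12:49 + 78 min = 14:07.
Mixing the batter starts at 12:49 and cooling starts at 14:07, so mixing the batter is first.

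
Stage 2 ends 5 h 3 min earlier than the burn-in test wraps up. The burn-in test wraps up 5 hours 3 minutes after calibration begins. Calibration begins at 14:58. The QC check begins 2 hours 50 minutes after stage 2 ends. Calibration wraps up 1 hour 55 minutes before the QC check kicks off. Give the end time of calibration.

15:53

The burn-in test ends at 14:58 + 303 min = 20:01.
Stage 2 ends at 20:01 − 303 min = 14:58.
The QC check starts at 14:58 + 170 min = 17:48.
Calibration ends at 17:48 − 115 min = 15:53.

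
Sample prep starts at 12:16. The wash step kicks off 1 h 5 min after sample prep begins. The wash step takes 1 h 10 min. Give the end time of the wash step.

14:31

The wash step starts at 12:16 + 65 min = 13:21.
The wash step ends at 13:21 + 70 min = 14:31.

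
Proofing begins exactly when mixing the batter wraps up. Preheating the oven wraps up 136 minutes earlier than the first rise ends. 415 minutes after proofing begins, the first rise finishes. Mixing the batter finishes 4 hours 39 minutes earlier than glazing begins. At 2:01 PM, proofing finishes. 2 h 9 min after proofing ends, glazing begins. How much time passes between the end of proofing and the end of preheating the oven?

2 hours 9 minutes

Glazing starts at 2:01 PM + 129 min = 4:10 PM.
Mixing the batter ends at 4:10 PM − 279 min = 11:31 AM.
So proofing starts at 11:31 AM.
The first rise ends at 11:31 AM + 415 min = 6:26 PM.
Preheating the oven ends at 6:26 PM − 136 min = 4:10 PM.
From 2:01 PM to 4:10 PM is 2 hours 9 minutes.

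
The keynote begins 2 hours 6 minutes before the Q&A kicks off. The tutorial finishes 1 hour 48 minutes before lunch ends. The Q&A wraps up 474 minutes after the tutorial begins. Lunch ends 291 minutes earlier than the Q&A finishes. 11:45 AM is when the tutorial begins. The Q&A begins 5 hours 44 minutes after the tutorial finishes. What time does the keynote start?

4:38 PM

The Q&A ends at 11:45 AM + 474 min = 7:39 PM.
Lunch ends at 7:39 PM − 291 min = 2:48 PM.
The tutorial ends at 2:48 PM − 108 min = 1:00 PM.
The Q&A starts at 1:00 PM + 344 min = 6:44 PM.
The keynote starts at 6:44 PM − 126 min = 4:38 PM.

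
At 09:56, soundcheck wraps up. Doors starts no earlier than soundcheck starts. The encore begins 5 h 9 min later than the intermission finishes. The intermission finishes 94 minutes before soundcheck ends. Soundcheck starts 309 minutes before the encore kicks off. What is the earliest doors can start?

The intermission ends at 09:56 − 94 min = 08:22.
The encore starts at 08:22 + 309 min = 13:31.
Soundcheck starts at 13:31 − 309 min = 08:22.
Doors is bounded by soundcheck, so the earliest it can start is 08:22.

08:22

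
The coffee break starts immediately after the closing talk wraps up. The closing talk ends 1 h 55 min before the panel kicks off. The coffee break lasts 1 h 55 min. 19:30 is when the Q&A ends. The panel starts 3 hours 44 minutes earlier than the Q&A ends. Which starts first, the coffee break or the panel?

The panel starts at 19:30 − 224 min = 15:46.
The closing talk ends at 15:46 − 115 min = 13:51.
So the coffee break starts at 13:51.
The coffee break starts at 13:51 and the panel starts at 15:46, so the coffee break is first.

the coffee break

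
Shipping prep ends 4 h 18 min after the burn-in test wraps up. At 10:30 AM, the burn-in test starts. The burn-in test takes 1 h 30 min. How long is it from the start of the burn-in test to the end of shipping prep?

The burn-in test ends at 10:30 AM + 90 min = 12:00 PM.
Shipping prep ends at 12:00 PM + 258 min = 4:18 PM.
From 10:30 AM to 4:18 PM is 5 h 48 min.

5 h 48 min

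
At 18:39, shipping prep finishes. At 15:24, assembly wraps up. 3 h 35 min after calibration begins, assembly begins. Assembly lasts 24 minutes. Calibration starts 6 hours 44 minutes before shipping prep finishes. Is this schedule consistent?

Calibration starts at 18:39 − 404 min = 11:55.
Assembly starts at 11:55 + 215 min = 15:30.
Assembly ends at 15:30 + 24 min = 15:54.
But assembly is also said to end at 15:24 — a 30-minute conflict.

No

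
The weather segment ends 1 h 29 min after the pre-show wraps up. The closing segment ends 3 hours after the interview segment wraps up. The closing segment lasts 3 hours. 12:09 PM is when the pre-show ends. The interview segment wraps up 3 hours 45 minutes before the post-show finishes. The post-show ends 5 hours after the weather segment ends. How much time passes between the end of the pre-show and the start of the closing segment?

2 h 44 min

The weather segment ends at 12:09 PM + 89 min = 1:38 PM.
The post-show ends at 1:38 PM + 300 min = 6:38 PM.
The interview segment ends at 6:38 PM − 225 min = 2:53 PM.
The closing segment ends at 2:53 PM + 180 min = 5:53 PM.
The closing segment starts at 5:53 PM − 180 min = 2:53 PM.
From 12:09 PM to 2:53 PM is 2 h 44 min.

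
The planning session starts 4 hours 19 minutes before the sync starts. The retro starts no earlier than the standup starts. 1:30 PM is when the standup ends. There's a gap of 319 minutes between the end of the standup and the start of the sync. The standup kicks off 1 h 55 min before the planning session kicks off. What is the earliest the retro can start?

The sync starts at 1:30 PM + 319 min = 6:49 PM.
The planning session starts at 6:49 PM − 259 min = 2:30 PM.
The standup starts at 2:30 PM − 115 min = 12:35 PM.
The retro is bounded by the standup, so the earliest it can start is 12:35 PM.

12:35 PM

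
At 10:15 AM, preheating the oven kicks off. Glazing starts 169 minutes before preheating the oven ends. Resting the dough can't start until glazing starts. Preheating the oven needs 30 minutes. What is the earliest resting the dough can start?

7:56 AM

Preheating the oven ends at 10:15 AM + 30 min = 10:45 AM.
Glazing starts at 10:45 AM − 169 min = 7:56 AM.
Resting the dough is bounded by glazing, so the earliest it can start is 7:56 AM.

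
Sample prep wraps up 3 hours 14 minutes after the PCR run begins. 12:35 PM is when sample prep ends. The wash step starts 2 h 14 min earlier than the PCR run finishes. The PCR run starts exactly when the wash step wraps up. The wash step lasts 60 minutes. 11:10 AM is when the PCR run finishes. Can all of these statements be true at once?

The wash step starts at 11:10 AM − 134 min = 8:56 AM.
The wash step ends at 8:56 AM + 60 min = 9:56 AM.
So the PCR run starts at 9:56 AM.
Sample prep ends at 9:56 AM + 194 min = 1:10 PM.
But sample prep is also said to end at 12:35 PM — a 35-minute conflict.

No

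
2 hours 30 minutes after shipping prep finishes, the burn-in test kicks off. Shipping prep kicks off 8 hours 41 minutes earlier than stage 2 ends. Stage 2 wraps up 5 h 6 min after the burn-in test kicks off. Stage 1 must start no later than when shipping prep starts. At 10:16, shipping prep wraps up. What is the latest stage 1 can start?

The burn-in test starts at 10:16 + 150 min = 12:46.
Stage 2 ends at 12:46 + 306 min = 17:52.
Shipping prep starts at 17:52 − 521 min = 09:11.
Stage 1 is bounded by shipping prep, so the latest it can start is 09:11.

09:11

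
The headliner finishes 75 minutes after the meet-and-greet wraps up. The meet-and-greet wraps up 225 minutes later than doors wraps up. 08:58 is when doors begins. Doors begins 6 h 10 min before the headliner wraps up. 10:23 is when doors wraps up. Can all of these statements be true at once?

The meet-and-greet ends at 10:23 + 225 min = 14:08.
The headliner ends at 14:08 + 75 min = 15:23.
Doors starts at 15:23 − 370 min = 09:13.
But doors is also said to start at 08:58 — a 15-minute conflict.

No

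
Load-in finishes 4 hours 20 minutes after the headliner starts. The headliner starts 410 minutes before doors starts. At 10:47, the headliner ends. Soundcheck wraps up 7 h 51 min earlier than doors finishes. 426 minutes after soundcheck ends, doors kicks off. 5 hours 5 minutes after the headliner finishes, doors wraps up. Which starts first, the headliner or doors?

Doors ends at 10:47 + 305 min = 15:52.
Soundcheck ends at 15:52 − 471 min = 08:01.
Doors starts at 08:01 + 426 min = 15:07.
The headliner starts at 15:07 − 410 min = 08:17.
The headliner starts at 08:17 and doors starts at 15:07, so the headliner is first.

the headliner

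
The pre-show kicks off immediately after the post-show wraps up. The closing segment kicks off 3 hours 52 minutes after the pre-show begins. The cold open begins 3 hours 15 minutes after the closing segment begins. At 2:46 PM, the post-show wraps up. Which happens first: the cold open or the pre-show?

The pre-show starts at 2:46 PM.
The closing segment starts at 2:46 PM + 232 min = 6:38 PM.
The cold open starts at 6:38 PM + 195 min = 9:53 PM.
The cold open starts at 9:53 PM and the pre-show starts at 2:46 PM, so the pre-show is first.

the pre-show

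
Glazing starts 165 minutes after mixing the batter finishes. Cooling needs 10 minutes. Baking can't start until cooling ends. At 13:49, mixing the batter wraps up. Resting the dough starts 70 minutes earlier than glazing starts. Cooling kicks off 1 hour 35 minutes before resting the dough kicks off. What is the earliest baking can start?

Glazing starts at 13:49 + 165 min = 16:34.
Resting the dough starts at 16:34 − 70 min = 15:24.
Cooling starts at 15:24 − 95 min = 13:49.
Cooling ends at 13:49 + 10 min = 13:59.
Baking is bounded by cooling, so the earliest it can start is 13:59.

13:59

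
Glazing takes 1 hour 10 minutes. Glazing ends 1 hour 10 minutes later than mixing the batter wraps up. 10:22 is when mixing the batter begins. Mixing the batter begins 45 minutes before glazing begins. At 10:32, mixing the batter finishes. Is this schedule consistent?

Glazing ends at 10:32 + 70 min = 11:42.
Glazing starts at 11:42 − 70 min = 10:32.
Mixing the batter starts at 10:32 − 45 min = 09:47.
But mixing the batter is also said to start at 10:22 — a 35-minute conflict.

No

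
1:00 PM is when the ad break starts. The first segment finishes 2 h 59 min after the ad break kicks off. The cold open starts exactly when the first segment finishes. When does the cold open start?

The first segment ends at 1:00 PM + 179 min = 3:59 PM.
So the cold open starts at 3:59 PM.

3:59 PM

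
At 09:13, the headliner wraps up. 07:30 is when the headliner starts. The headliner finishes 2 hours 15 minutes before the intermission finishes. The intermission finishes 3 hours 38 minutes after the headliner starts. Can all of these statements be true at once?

The intermission ends at 07:30 + 218 min = 11:08.
The headliner ends at 11:08 − 135 min = 08:53.
But the headliner is also said to end at 09:13 — a 20-minute conflict.

No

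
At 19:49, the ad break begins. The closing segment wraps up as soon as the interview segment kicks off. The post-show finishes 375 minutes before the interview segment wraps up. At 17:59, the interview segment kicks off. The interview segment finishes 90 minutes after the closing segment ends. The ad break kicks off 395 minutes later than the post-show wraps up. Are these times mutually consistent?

Yes

The closing segment ends at 17:59.
The interview segment ends at 17:59 + 90 min = 19:29.
The post-show ends at 19:29 − 375 min = 13:14.
The ad break starts at 13:14 + 395 min = 19:49.
That matches the stated 19:49, so the schedule is consistent.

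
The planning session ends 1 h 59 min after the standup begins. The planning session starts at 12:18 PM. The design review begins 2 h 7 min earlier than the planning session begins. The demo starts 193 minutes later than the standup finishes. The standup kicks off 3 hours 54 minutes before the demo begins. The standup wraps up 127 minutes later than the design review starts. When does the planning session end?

1:36 PM

The design review starts at 12:18 PM − 127 min = 10:11 AM.
The standup ends at 10:11 AM + 127 min = 12:18 PM.
The demo starts at 12:18 PM + 193 min = 3:31 PM.
The standup starts at 3:31 PM − 234 min = 11:37 AM.
The planning session ends at 11:37 AM + 119 min = 1:36 PM.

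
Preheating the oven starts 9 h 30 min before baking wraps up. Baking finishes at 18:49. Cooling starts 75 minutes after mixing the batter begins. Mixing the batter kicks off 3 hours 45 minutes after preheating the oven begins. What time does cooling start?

Preheating the oven starts at 18:49 − 570 min = 09:19.
Mixing the batter starts at 09:19 + 225 min = 13:04.
Cooling starts at 13:04 + 75 min = 14:19.

14:19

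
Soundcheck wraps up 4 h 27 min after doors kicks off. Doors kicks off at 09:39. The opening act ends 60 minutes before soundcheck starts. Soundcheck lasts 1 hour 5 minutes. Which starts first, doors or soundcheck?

doors

Soundcheck ends at 09:39 + 267 min = 14:06.
Soundcheck starts at 14:06 − 65 min = 13:01.
Doors starts at 09:39 and soundcheck starts at 13:01, so doors is first.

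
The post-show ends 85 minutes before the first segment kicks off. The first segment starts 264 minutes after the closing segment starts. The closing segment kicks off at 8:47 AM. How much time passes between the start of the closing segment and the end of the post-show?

179 minutes

The first segment starts at 8:47 AM + 264 min = 1:11 PM.
The post-show ends at 1:11 PM − 85 min = 11:46 AM.
From 8:47 AM to 11:46 AM is 179 minutes.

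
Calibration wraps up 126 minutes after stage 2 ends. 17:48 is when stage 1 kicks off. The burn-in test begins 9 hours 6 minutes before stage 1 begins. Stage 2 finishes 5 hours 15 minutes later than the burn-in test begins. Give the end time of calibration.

The burn-in test starts at 17:48 − 546 min = 08:42.
Stage 2 ends at 08:42 + 315 min = 13:57.
Calibration ends at 13:57 + 126 min = 16:03.

16:03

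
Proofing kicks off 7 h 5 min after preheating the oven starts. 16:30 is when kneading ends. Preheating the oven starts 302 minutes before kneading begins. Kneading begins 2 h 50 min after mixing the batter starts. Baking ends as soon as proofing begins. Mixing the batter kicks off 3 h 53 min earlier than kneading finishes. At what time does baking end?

Mixing the batter starts at 16:30 − 233 min = 12:37.
Kneading starts at 12:37 + 170 min = 15:27.
Preheating the oven starts at 15:27 − 302 min = 10:25.
Proofing starts at 10:25 + 425 min = 17:30.
So baking ends at 17:30.

17:30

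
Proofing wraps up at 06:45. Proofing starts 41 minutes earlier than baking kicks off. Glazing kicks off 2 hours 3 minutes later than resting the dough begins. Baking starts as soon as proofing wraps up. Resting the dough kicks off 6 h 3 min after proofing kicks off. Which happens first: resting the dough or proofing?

Baking starts at 06:45.
Proofing starts at 06:45 − 41 min = 06:04.
Resting the dough starts at 06:04 + 363 min = 12:07.
Resting the dough starts at 12:07 and proofing starts at 06:04, so proofing is first.

proofing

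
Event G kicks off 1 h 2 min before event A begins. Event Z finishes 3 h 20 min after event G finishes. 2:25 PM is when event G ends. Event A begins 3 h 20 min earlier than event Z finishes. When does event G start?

1:23 PM

Event Z ends at 2:25 PM + 200 min = 5:45 PM.
Event A starts at 5:45 PM − 200 min = 2:25 PM.
Event G starts at 2:25 PM − 62 min = 1:23 PM.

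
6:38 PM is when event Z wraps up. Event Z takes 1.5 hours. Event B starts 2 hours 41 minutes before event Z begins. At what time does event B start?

Event Z starts at 6:38 PM − 90 min = 5:08 PM.
Event B starts at 5:08 PM − 161 min = 2:27 PM.

2:27 PM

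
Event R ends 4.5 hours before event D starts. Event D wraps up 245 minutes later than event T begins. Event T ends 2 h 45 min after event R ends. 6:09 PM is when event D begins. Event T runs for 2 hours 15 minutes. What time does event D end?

6:14 PM

Event R ends at 6:09 PM − 270 min = 1:39 PM.
Event T ends at 1:39 PM + 165 min = 4:24 PM.
Event T starts at 4:24 PM − 135 min = 2:09 PM.
Event D ends at 2:09 PM + 245 min = 6:14 PM.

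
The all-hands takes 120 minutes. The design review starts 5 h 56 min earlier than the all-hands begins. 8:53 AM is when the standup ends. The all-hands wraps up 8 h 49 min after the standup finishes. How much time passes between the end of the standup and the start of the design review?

The all-hands ends at 8:53 AM + 529 min = 5:42 PM.
The all-hands starts at 5:42 PM − 120 min = 3:42 PM.
The design review starts at 3:42 PM − 356 min = 9:46 AM.
From 8:53 AM to 9:46 AM is 53 minutes.

53 minutes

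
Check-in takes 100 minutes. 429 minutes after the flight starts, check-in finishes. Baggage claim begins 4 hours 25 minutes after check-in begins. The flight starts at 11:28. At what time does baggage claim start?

Check-in ends at 11:28 + 429 min = 18:37.
Check-in starts at 18:37 − 100 min = 16:57.
Baggage claim starts at 16:57 + 265 min = 21:22.

21:22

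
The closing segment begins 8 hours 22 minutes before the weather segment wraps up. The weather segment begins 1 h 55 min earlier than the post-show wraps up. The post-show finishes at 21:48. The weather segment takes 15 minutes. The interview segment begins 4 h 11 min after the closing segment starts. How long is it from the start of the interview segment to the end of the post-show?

5 h 51 min

The weather segment starts at 21:48 − 115 min = 19:53.
The weather segment ends at 19:53 + 15 min = 20:08.
The closing segment starts at 20:08 − 502 min = 11:46.
The interview segment starts at 11:46 + 251 min = 15:57.
From 15:57 to 21:48 is 5 h 51 min.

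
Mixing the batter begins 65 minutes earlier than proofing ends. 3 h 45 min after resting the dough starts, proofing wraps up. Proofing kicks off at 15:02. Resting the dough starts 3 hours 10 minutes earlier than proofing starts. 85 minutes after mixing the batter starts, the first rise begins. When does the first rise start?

Resting the dough starts at 15:02 − 190 min = 11:52.
Proofing ends at 11:52 + 225 min = 15:37.
Mixing the batter starts at 15:37 − 65 min = 14:32.
The first rise starts at 14:32 + 85 min = 15:57.

15:57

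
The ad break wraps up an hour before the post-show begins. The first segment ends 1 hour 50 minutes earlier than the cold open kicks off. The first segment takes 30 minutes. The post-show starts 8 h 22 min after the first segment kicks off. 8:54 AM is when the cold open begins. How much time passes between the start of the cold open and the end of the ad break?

The first segment ends at 8:54 AM − 110 min = 7:04 AM.
The first segment starts at 7:04 AM − 30 min = 6:34 AM.
The post-show starts at 6:34 AM + 502 min = 2:56 PM.
The ad break ends at 2:56 PM − 60 min = 1:56 PM.
From 8:54 AM to 1:56 PM is 302 minutes.

302 minutes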